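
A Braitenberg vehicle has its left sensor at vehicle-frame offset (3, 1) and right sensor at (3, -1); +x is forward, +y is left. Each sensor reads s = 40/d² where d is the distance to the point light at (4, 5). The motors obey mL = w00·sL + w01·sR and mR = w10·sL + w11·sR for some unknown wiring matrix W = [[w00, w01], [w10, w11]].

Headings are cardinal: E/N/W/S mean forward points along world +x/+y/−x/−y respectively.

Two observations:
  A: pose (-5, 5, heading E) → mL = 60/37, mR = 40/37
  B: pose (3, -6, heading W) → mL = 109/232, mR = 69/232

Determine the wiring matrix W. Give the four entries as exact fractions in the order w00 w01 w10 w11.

1/2 1 1/2 1/2

obs A: pose=(-5,5,E) → sL=40/37, sR=40/37, mL=60/37, mR=40/37
obs B: pose=(3,-6,W) → sL=1/4, sR=10/29, mL=109/232, mR=69/232
sensor matrix S = [[40/37, 40/37], [1/4, 10/29]]; det S = 110/1073
solve [mL_A; mL_B] = S·[w00; w01] and [mR_A; mR_B] = S·[w10; w11]:
  w00 = 1/2, w01 = 1, w10 = 1/2, w11 = 1/2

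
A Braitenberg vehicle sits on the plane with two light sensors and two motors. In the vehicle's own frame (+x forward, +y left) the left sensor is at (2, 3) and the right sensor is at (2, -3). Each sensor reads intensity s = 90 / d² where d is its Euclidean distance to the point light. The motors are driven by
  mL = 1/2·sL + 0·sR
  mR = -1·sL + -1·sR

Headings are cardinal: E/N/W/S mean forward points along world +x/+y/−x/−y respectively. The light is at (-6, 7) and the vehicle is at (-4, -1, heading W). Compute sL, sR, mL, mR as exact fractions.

90/121 18/5 45/121 -2628/605

left sensor world pos  = (-6, -4); dL² = 121
right sensor world pos = (-6, 2); dR² = 25
sL = 90/121 = 90/121
sR = 90/25 = 18/5
mL = 1/2·sL + 0·sR = 45/121
mR = -1·sL + -1·sR = -2628/605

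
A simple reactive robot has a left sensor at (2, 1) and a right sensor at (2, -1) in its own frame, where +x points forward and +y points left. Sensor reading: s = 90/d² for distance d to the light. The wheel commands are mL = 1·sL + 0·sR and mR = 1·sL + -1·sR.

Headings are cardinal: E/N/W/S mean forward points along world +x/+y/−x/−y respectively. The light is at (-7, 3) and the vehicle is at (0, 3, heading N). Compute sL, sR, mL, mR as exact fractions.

9/4 45/34 9/4 63/68

left sensor world pos  = (-1, 5); dL² = 40
right sensor world pos = (1, 5); dR² = 68
sL = 90/40 = 9/4
sR = 90/68 = 45/34
mL = 1·sL + 0·sR = 9/4
mR = 1·sL + -1·sR = 63/68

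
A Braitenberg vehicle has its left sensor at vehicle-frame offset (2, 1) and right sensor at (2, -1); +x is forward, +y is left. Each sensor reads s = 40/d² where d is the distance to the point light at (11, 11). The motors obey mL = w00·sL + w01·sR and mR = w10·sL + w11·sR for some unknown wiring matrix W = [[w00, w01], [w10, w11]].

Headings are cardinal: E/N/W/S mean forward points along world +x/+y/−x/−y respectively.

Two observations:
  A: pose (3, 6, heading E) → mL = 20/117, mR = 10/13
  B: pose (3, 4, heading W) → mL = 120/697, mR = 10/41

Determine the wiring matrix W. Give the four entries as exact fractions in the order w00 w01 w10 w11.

-1/2 1 1 0

obs A: pose=(3,6,E) → sL=10/13, sR=5/9, mL=20/117, mR=10/13
obs B: pose=(3,4,W) → sL=10/41, sR=5/17, mL=120/697, mR=10/41
sensor matrix S = [[10/13, 5/9], [10/41, 5/17]]; det S = 7400/81549
solve [mL_A; mL_B] = S·[w00; w01] and [mR_A; mR_B] = S·[w10; w11]:
  w00 = -1/2, w01 = 1, w10 = 1, w11 = 0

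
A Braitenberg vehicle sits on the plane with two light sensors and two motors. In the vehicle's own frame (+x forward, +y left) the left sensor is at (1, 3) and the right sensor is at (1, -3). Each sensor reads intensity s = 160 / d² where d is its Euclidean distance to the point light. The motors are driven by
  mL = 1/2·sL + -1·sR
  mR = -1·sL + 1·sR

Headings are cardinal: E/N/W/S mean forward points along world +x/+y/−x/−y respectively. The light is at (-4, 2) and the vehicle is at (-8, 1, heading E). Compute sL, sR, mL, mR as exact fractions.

160/13 32/5 -16/65 -384/65

left sensor world pos  = (-7, 4); dL² = 13
right sensor world pos = (-7, -2); dR² = 25
sL = 160/13 = 160/13
sR = 160/25 = 32/5
mL = 1/2·sL + -1·sR = -16/65
mR = -1·sL + 1·sR = -384/65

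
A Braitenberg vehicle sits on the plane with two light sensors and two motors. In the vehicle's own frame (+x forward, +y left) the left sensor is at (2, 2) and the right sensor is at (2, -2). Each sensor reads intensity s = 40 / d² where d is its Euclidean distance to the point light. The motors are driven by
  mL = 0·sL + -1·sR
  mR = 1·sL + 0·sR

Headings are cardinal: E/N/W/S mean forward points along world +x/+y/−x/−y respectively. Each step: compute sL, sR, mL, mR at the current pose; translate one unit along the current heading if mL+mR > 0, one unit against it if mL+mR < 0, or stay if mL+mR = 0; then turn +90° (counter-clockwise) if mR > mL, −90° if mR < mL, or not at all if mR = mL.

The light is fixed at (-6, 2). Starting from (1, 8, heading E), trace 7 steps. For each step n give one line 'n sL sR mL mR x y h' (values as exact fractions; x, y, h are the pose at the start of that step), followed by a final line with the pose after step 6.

n=0: pose=(1,8,E); sL=8/29, sR=40/97; mL=-40/97, mR=8/29; mL+mR=-384/2813 → advance -1; mR−mL=1936/2813 → turn +1·90°
n=1: pose=(0,8,N); sL=1/2, sR=5/16; mL=-5/16, mR=1/2; mL+mR=3/16 → advance +1; mR−mL=13/16 → turn +1·90°
n=2: pose=(0,9,W); sL=40/41, sR=40/97; mL=-40/97, mR=40/41; mL+mR=2240/3977 → advance +1; mR−mL=5520/3977 → turn +1·90°
n=3: pose=(-1,9,S); sL=20/37, sR=20/17; mL=-20/17, mR=20/37; mL+mR=-400/629 → advance -1; mR−mL=1080/629 → turn +1·90°
n=4: pose=(-1,10,E); sL=40/149, sR=8/17; mL=-8/17, mR=40/149; mL+mR=-512/2533 → advance -1; mR−mL=1872/2533 → turn +1·90°
n=5: pose=(-2,10,N); sL=5/13, sR=5/17; mL=-5/17, mR=5/13; mL+mR=20/221 → advance +1; mR−mL=150/221 → turn +1·90°
n=6: pose=(-2,11,W); sL=40/53, sR=8/25; mL=-8/25, mR=40/53; mL+mR=576/1325 → advance +1; mR−mL=1424/1325 → turn +1·90°

0 8/29 40/97 -40/97 8/29 1 8 E
1 1/2 5/16 -5/16 1/2 0 8 N
2 40/41 40/97 -40/97 40/41 0 9 W
3 20/37 20/17 -20/17 20/37 -1 9 S
4 40/149 8/17 -8/17 40/149 -1 10 E
5 5/13 5/17 -5/17 5/13 -2 10 N
6 40/53 8/25 -8/25 40/53 -2 11 W
final -3 11 S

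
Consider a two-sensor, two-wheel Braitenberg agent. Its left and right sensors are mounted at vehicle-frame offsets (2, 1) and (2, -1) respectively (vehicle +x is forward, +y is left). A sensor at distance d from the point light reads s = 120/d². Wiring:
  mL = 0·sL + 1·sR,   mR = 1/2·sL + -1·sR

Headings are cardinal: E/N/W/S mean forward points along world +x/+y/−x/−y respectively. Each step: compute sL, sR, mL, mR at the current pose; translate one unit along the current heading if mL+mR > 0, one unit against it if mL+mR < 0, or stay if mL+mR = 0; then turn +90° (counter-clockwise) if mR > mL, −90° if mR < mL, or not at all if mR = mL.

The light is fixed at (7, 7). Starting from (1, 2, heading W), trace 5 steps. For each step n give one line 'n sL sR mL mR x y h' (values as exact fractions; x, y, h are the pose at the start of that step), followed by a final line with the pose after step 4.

n=0: pose=(1,2,W); sL=6/5, sR=3/2; mL=3/2, mR=-9/10; mL+mR=3/5 → advance +1; mR−mL=-12/5 → turn -1·90°
n=1: pose=(0,2,N); sL=120/73, sR=8/3; mL=8/3, mR=-404/219; mL+mR=60/73 → advance +1; mR−mL=-988/219 → turn -1·90°
n=2: pose=(0,3,E); sL=60/17, sR=12/5; mL=12/5, mR=-54/85; mL+mR=30/17 → advance +1; mR−mL=-258/85 → turn -1·90°
n=3: pose=(1,3,S); sL=120/61, sR=24/17; mL=24/17, mR=-444/1037; mL+mR=60/61 → advance +1; mR−mL=-1908/1037 → turn -1·90°
n=4: pose=(1,2,W); sL=6/5, sR=3/2; mL=3/2, mR=-9/10; mL+mR=3/5 → advance +1; mR−mL=-12/5 → turn -1·90°

0 6/5 3/2 3/2 -9/10 1 2 W
1 120/73 8/3 8/3 -404/219 0 2 N
2 60/17 12/5 12/5 -54/85 0 3 E
3 120/61 24/17 24/17 -444/1037 1 3 S
4 6/5 3/2 3/2 -9/10 1 2 W
final 0 2 N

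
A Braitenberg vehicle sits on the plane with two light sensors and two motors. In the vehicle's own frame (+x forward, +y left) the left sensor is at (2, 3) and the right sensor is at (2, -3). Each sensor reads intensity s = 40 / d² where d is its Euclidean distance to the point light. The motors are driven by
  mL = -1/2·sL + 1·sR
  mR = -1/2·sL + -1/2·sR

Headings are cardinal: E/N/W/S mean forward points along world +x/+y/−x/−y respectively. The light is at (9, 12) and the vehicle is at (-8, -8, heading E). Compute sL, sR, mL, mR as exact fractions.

20/257 20/377 1370/96889 -6340/96889

left sensor world pos  = (-6, -5); dL² = 514
right sensor world pos = (-6, -11); dR² = 754
sL = 40/514 = 20/257
sR = 40/754 = 20/377
mL = -1/2·sL + 1·sR = 1370/96889
mR = -1/2·sL + -1/2·sR = -6340/96889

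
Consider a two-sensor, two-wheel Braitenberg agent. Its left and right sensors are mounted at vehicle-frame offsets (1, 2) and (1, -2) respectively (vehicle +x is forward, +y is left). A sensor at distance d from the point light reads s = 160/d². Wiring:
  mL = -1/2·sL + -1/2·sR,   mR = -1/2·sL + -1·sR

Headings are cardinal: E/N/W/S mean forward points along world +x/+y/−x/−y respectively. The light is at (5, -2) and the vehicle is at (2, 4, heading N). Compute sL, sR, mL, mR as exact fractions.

left sensor world pos  = (0, 5); dL² = 74
right sensor world pos = (4, 5); dR² = 50
sL = 160/74 = 80/37
sR = 160/50 = 16/5
mL = -1/2·sL + -1/2·sR = -496/185
mR = -1/2·sL + -1·sR = -792/185

80/37 16/5 -496/185 -792/185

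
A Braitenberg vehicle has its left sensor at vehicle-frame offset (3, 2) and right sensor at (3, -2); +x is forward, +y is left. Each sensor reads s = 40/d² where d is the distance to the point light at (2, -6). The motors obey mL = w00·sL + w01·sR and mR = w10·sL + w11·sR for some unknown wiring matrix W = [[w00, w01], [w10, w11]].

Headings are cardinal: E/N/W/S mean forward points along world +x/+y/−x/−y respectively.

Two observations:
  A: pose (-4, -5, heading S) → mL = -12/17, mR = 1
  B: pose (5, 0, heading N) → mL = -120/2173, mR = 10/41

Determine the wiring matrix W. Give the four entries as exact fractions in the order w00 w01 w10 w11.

-1/2 1/2 1/2 0

obs A: pose=(-4,-5,S) → sL=2, sR=10/17, mL=-12/17, mR=1
obs B: pose=(5,0,N) → sL=20/41, sR=20/53, mL=-120/2173, mR=10/41
sensor matrix S = [[2, 10/17], [20/41, 20/53]]; det S = 17280/36941
solve [mL_A; mL_B] = S·[w00; w01] and [mR_A; mR_B] = S·[w10; w11]:
  w00 = -1/2, w01 = 1/2, w10 = 1/2, w11 = 0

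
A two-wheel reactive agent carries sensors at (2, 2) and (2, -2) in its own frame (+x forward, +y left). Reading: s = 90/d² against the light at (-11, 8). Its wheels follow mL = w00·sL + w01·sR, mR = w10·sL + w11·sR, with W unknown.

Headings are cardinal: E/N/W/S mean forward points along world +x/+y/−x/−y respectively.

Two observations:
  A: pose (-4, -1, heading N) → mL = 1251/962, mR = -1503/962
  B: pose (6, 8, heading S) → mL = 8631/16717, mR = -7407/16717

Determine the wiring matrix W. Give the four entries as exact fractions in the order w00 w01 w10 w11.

obs A: pose=(-4,-1,N) → sL=45/37, sR=9/13, mL=1251/962, mR=-1503/962
obs B: pose=(6,8,S) → sL=18/73, sR=90/229, mL=8631/16717, mR=-7407/16717
sensor matrix S = [[45/37, 9/13], [18/73, 90/229]]; det S = 2470824/8040877
solve [mL_A; mL_B] = S·[w00; w01] and [mR_A; mR_B] = S·[w10; w11]:
  w00 = 1/2, w01 = 1, w10 = -1, w11 = -1/2

1/2 1 -1 -1/2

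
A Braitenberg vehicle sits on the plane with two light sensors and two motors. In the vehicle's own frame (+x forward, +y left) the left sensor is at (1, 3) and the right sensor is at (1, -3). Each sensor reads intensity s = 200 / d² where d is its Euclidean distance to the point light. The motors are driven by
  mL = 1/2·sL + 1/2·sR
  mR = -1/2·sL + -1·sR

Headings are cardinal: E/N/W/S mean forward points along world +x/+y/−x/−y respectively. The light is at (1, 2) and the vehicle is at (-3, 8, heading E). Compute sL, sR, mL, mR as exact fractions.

left sensor world pos  = (-2, 11); dL² = 90
right sensor world pos = (-2, 5); dR² = 18
sL = 200/90 = 20/9
sR = 200/18 = 100/9
mL = 1/2·sL + 1/2·sR = 20/3
mR = -1/2·sL + -1·sR = -110/9

20/9 100/9 20/3 -110/9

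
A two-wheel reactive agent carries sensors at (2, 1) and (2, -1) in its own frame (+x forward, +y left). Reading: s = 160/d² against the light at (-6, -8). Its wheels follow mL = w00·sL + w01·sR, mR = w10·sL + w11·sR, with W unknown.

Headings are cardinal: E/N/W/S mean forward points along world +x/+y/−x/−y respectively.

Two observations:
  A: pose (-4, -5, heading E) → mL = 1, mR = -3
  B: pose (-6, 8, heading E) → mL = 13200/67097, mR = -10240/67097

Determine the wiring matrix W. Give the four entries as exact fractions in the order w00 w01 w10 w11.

obs A: pose=(-4,-5,E) → sL=5, sR=8, mL=1, mR=-3
obs B: pose=(-6,8,E) → sL=160/293, sR=160/229, mL=13200/67097, mR=-10240/67097
sensor matrix S = [[5, 8], [160/293, 160/229]]; det S = -58720/67097
solve [mL_A; mL_B] = S·[w00; w01] and [mR_A; mR_B] = S·[w10; w11]:
  w00 = 1, w01 = -1/2, w10 = 1, w11 = -1

1 -1/2 1 -1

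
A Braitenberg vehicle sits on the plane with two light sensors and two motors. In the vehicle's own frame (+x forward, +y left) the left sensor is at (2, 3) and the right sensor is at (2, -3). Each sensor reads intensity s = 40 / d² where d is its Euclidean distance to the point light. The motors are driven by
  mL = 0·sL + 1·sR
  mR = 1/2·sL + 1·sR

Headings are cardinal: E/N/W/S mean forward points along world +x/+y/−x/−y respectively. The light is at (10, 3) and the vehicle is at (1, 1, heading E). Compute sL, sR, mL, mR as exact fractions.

4/5 20/37 20/37 174/185

left sensor world pos  = (3, 4); dL² = 50
right sensor world pos = (3, -2); dR² = 74
sL = 40/50 = 4/5
sR = 40/74 = 20/37
mL = 0·sL + 1·sR = 20/37
mR = 1/2·sL + 1·sR = 174/185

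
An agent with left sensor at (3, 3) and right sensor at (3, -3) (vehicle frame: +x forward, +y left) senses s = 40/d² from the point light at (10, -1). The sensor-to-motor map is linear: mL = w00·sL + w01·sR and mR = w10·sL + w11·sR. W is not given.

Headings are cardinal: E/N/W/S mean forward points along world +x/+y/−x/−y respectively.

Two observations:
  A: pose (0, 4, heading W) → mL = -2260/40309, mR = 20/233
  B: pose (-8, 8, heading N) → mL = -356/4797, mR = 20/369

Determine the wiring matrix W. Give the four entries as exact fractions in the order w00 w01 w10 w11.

1/2 -1 0 1/2

obs A: pose=(0,4,W) → sL=40/173, sR=40/233, mL=-2260/40309, mR=20/233
obs B: pose=(-8,8,N) → sL=8/117, sR=40/369, mL=-356/4797, mR=20/369
sensor matrix S = [[40/173, 40/233], [8/117, 40/369]]; det S = 858880/64454091
solve [mL_A; mL_B] = S·[w00; w01] and [mR_A; mR_B] = S·[w10; w11]:
  w00 = 1/2, w01 = -1, w10 = 0, w11 = 1/2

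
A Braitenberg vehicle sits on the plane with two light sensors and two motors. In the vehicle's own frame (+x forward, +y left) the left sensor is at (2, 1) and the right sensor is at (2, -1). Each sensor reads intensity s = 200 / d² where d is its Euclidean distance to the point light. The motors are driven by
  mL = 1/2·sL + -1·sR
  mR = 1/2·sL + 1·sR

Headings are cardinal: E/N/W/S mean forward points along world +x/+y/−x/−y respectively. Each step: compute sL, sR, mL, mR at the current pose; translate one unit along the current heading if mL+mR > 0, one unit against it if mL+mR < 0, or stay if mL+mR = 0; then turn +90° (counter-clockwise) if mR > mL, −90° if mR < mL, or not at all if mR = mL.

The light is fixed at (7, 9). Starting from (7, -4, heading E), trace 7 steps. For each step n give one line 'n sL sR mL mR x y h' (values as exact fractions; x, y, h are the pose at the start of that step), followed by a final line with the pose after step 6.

0 50/37 1 -12/37 62/37 7 -4 E
1 200/121 8/5 -468/605 1468/605 8 -4 N
2 20/17 100/61 -1090/1037 2310/1037 8 -3 W
3 200/197 200/197 -100/197 300/197 7 -3 S
4 50/37 1 -12/37 62/37 7 -4 E
5 200/121 8/5 -468/605 1468/605 8 -4 N
6 20/17 100/61 -1090/1037 2310/1037 8 -3 W
final 7 -3 S

n=0: pose=(7,-4,E); sL=50/37, sR=1; mL=-12/37, mR=62/37; mL+mR=50/37 → advance +1; mR−mL=2 → turn +1·90°
n=1: pose=(8,-4,N); sL=200/121, sR=8/5; mL=-468/605, mR=1468/605; mL+mR=200/121 → advance +1; mR−mL=16/5 → turn +1·90°
n=2: pose=(8,-3,W); sL=20/17, sR=100/61; mL=-1090/1037, mR=2310/1037; mL+mR=20/17 → advance +1; mR−mL=200/61 → turn +1·90°
n=3: pose=(7,-3,S); sL=200/197, sR=200/197; mL=-100/197, mR=300/197; mL+mR=200/197 → advance +1; mR−mL=400/197 → turn +1·90°
n=4: pose=(7,-4,E); sL=50/37, sR=1; mL=-12/37, mR=62/37; mL+mR=50/37 → advance +1; mR−mL=2 → turn +1·90°
n=5: pose=(8,-4,N); sL=200/121, sR=8/5; mL=-468/605, mR=1468/605; mL+mR=200/121 → advance +1; mR−mL=16/5 → turn +1·90°
n=6: pose=(8,-3,W); sL=20/17, sR=100/61; mL=-1090/1037, mR=2310/1037; mL+mR=20/17 → advance +1; mR−mL=200/61 → turn +1·90°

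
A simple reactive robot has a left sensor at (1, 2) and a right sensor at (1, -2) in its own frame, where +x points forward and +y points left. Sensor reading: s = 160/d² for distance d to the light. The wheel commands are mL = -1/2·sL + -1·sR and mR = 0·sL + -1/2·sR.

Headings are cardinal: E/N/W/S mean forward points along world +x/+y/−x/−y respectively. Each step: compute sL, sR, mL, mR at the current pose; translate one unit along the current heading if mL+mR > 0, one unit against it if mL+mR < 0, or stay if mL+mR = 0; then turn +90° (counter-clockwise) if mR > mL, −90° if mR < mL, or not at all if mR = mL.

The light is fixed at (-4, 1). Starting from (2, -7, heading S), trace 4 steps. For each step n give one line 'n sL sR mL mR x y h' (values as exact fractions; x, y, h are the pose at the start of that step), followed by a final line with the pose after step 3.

0 32/29 160/97 -6192/2813 -80/97 2 -7 S
1 80/37 16/13 -1112/481 -8/13 2 -6 E
2 32/9 32/17 -560/153 -16/17 1 -6 N
3 40/29 40/13 -1420/377 -20/13 1 -7 W
final 2 -7 S

n=0: pose=(2,-7,S); sL=32/29, sR=160/97; mL=-6192/2813, mR=-80/97; mL+mR=-8512/2813 → advance -1; mR−mL=3872/2813 → turn +1·90°
n=1: pose=(2,-6,E); sL=80/37, sR=16/13; mL=-1112/481, mR=-8/13; mL+mR=-1408/481 → advance -1; mR−mL=816/481 → turn +1·90°
n=2: pose=(1,-6,N); sL=32/9, sR=32/17; mL=-560/153, mR=-16/17; mL+mR=-704/153 → advance -1; mR−mL=416/153 → turn +1·90°
n=3: pose=(1,-7,W); sL=40/29, sR=40/13; mL=-1420/377, mR=-20/13; mL+mR=-2000/377 → advance -1; mR−mL=840/377 → turn +1·90°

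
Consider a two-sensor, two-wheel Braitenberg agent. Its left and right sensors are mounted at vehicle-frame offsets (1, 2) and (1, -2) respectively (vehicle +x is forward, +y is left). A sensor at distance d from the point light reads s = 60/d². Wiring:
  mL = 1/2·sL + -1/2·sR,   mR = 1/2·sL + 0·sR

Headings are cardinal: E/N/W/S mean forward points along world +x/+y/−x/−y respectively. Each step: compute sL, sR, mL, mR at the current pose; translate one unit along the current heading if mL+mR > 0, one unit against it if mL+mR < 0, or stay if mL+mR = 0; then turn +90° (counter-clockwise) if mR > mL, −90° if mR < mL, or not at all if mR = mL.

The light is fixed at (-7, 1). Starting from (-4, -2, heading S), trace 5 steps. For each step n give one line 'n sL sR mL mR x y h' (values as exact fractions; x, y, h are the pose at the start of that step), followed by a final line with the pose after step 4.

n=0: pose=(-4,-2,S); sL=60/41, sR=60/17; mL=-720/697, mR=30/41; mL+mR=-210/697 → advance -1; mR−mL=30/17 → turn +1·90°
n=1: pose=(-4,-1,E); sL=15/4, sR=15/8; mL=15/16, mR=15/8; mL+mR=45/16 → advance +1; mR−mL=15/16 → turn +1·90°
n=2: pose=(-3,-1,N); sL=12, sR=60/37; mL=192/37, mR=6; mL+mR=414/37 → advance +1; mR−mL=30/37 → turn +1·90°
n=3: pose=(-3,0,W); sL=10/3, sR=6; mL=-4/3, mR=5/3; mL+mR=1/3 → advance +1; mR−mL=3 → turn +1·90°
n=4: pose=(-4,0,S); sL=60/29, sR=12; mL=-144/29, mR=30/29; mL+mR=-114/29 → advance -1; mR−mL=6 → turn +1·90°

0 60/41 60/17 -720/697 30/41 -4 -2 S
1 15/4 15/8 15/16 15/8 -4 -1 E
2 12 60/37 192/37 6 -3 -1 N
3 10/3 6 -4/3 5/3 -3 0 W
4 60/29 12 -144/29 30/29 -4 0 S
final -4 1 E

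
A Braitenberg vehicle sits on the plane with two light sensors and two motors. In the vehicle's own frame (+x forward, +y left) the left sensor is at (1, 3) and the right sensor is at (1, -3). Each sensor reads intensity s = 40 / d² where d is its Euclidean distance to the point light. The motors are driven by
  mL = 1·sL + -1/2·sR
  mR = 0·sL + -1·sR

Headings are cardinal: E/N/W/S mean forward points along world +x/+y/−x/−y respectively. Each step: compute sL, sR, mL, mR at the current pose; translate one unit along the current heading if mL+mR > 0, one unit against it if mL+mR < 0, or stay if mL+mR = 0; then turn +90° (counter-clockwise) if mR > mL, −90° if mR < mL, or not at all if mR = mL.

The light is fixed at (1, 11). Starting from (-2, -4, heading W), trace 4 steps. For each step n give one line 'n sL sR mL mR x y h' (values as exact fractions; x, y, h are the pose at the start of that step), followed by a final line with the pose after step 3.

0 2/17 1/4 -1/136 -1/4 -2 -4 W
1 40/221 40/197 3460/43537 -40/197 -1 -4 N
2 4/17 20/181 554/3077 -20/181 -1 -5 E
3 40/293 8/61 1268/17873 -8/61 0 -5 S
final 0 -4 W

n=0: pose=(-2,-4,W); sL=2/17, sR=1/4; mL=-1/136, mR=-1/4; mL+mR=-35/136 → advance -1; mR−mL=-33/136 → turn -1·90°
n=1: pose=(-1,-4,N); sL=40/221, sR=40/197; mL=3460/43537, mR=-40/197; mL+mR=-5380/43537 → advance -1; mR−mL=-12300/43537 → turn -1·90°
n=2: pose=(-1,-5,E); sL=4/17, sR=20/181; mL=554/3077, mR=-20/181; mL+mR=214/3077 → advance +1; mR−mL=-894/3077 → turn -1·90°
n=3: pose=(0,-5,S); sL=40/293, sR=8/61; mL=1268/17873, mR=-8/61; mL+mR=-1076/17873 → advance -1; mR−mL=-3612/17873 → turn -1·90°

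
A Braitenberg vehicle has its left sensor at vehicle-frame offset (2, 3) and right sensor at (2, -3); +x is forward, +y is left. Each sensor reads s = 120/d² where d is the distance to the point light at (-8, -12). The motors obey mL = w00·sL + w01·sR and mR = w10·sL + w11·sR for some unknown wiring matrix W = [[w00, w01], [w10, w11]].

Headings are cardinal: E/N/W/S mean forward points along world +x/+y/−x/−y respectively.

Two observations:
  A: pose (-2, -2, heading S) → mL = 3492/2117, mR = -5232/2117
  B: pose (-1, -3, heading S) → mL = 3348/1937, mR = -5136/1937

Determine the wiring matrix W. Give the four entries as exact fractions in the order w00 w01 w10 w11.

obs A: pose=(-2,-2,S) → sL=24/29, sR=120/73, mL=3492/2117, mR=-5232/2117
obs B: pose=(-1,-3,S) → sL=120/149, sR=24/13, mL=3348/1937, mR=-5136/1937
sensor matrix S = [[24/29, 120/73], [120/149, 24/13]]; det S = 836352/4100629
solve [mL_A; mL_B] = S·[w00; w01] and [mR_A; mR_B] = S·[w10; w11]:
  w00 = 1, w01 = 1/2, w10 = -1, w11 = -1

1 1/2 -1 -1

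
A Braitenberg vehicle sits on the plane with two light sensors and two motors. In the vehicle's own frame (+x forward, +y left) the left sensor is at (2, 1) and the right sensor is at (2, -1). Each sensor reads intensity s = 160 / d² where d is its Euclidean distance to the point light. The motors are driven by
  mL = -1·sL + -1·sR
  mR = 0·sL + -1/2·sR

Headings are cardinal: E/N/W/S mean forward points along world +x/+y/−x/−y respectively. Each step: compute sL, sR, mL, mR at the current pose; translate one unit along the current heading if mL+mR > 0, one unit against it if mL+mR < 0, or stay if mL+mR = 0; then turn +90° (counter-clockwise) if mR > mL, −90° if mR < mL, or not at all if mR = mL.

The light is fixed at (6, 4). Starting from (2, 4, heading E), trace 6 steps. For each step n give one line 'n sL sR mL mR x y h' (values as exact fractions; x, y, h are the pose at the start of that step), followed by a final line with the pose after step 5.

n=0: pose=(2,4,E); sL=32, sR=32; mL=-64, mR=-16; mL+mR=-80 → advance -1; mR−mL=48 → turn +1·90°
n=1: pose=(1,4,N); sL=4, sR=8; mL=-12, mR=-4; mL+mR=-16 → advance -1; mR−mL=8 → turn +1·90°
n=2: pose=(1,3,W); sL=160/53, sR=160/49; mL=-16320/2597, mR=-80/49; mL+mR=-20560/2597 → advance -1; mR−mL=12080/2597 → turn +1·90°
n=3: pose=(2,3,S); sL=80/9, sR=80/17; mL=-2080/153, mR=-40/17; mL+mR=-2440/153 → advance -1; mR−mL=1720/153 → turn +1·90°
n=4: pose=(2,4,E); sL=32, sR=32; mL=-64, mR=-16; mL+mR=-80 → advance -1; mR−mL=48 → turn +1·90°
n=5: pose=(1,4,N); sL=4, sR=8; mL=-12, mR=-4; mL+mR=-16 → advance -1; mR−mL=8 → turn +1·90°

0 32 32 -64 -16 2 4 E
1 4 8 -12 -4 1 4 N
2 160/53 160/49 -16320/2597 -80/49 1 3 W
3 80/9 80/17 -2080/153 -40/17 2 3 S
4 32 32 -64 -16 2 4 E
5 4 8 -12 -4 1 4 N
final 1 3 W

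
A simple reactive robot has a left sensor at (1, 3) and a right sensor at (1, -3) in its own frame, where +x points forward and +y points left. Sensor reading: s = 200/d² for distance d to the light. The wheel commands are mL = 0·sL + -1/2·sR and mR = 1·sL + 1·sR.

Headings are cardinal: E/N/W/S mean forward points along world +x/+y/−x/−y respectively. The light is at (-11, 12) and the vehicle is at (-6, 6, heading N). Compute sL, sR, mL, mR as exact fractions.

left sensor world pos  = (-9, 7); dL² = 29
right sensor world pos = (-3, 7); dR² = 89
sL = 200/29 = 200/29
sR = 200/89 = 200/89
mL = 0·sL + -1/2·sR = -100/89
mR = 1·sL + 1·sR = 23600/2581

200/29 200/89 -100/89 23600/2581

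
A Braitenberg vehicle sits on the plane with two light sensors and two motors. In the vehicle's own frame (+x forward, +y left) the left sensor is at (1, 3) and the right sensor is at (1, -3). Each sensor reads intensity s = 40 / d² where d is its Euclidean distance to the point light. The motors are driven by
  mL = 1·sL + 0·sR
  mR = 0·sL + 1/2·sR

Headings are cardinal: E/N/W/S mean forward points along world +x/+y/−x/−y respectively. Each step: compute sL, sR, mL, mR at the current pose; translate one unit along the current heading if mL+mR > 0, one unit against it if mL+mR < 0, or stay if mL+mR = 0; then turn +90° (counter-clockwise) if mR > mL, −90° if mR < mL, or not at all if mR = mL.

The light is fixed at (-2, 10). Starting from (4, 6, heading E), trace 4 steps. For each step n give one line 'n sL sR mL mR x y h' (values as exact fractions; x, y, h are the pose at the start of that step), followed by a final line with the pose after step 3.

n=0: pose=(4,6,E); sL=4/5, sR=20/49; mL=4/5, mR=10/49; mL+mR=246/245 → advance +1; mR−mL=-146/245 → turn -1·90°
n=1: pose=(5,6,S); sL=8/25, sR=40/41; mL=8/25, mR=20/41; mL+mR=828/1025 → advance +1; mR−mL=172/1025 → turn +1·90°
n=2: pose=(5,5,E); sL=10/17, sR=5/16; mL=10/17, mR=5/32; mL+mR=405/544 → advance +1; mR−mL=-235/544 → turn -1·90°
n=3: pose=(6,5,S); sL=40/157, sR=40/61; mL=40/157, mR=20/61; mL+mR=5580/9577 → advance +1; mR−mL=700/9577 → turn +1·90°

0 4/5 20/49 4/5 10/49 4 6 E
1 8/25 40/41 8/25 20/41 5 6 S
2 10/17 5/16 10/17 5/32 5 5 E
3 40/157 40/61 40/157 20/61 6 5 S
final 6 4 E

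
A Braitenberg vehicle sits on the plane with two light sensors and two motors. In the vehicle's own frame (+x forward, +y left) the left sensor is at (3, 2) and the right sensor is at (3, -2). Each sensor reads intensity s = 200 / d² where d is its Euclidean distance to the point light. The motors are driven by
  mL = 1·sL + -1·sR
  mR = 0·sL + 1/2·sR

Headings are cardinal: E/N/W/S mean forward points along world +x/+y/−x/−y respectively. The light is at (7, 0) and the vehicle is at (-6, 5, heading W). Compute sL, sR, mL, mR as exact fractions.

left sensor world pos  = (-9, 3); dL² = 265
right sensor world pos = (-9, 7); dR² = 305
sL = 200/265 = 40/53
sR = 200/305 = 40/61
mL = 1·sL + -1·sR = 320/3233
mR = 0·sL + 1/2·sR = 20/61

40/53 40/61 320/3233 20/61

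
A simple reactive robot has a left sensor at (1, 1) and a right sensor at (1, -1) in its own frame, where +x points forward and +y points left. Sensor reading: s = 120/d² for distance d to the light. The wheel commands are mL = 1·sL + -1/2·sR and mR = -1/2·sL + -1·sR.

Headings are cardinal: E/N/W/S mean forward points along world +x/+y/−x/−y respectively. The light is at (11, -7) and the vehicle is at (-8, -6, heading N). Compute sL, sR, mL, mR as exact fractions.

left sensor world pos  = (-9, -5); dL² = 404
right sensor world pos = (-7, -5); dR² = 328
sL = 120/404 = 30/101
sR = 120/328 = 15/41
mL = 1·sL + -1/2·sR = 945/8282
mR = -1/2·sL + -1·sR = -2130/4141

30/101 15/41 945/8282 -2130/4141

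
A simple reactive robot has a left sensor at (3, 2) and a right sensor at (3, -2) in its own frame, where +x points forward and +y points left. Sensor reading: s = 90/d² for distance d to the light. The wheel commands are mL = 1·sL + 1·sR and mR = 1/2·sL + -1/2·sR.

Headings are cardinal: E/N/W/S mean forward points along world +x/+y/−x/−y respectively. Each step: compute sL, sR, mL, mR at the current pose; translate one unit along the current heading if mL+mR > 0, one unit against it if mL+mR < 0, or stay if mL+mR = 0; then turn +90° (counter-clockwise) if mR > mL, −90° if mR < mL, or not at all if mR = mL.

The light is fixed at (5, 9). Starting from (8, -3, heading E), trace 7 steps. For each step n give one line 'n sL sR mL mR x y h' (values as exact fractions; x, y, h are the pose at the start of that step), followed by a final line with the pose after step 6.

0 45/68 45/116 1035/986 135/986 8 -3 E
1 10/29 90/229 4900/6641 -160/6641 9 -3 S
2 45/113 45/61 7830/6893 -1170/6893 9 -4 W
3 90/101 18/25 4068/2525 216/2525 8 -4 N
4 45/68 45/116 1035/986 135/986 8 -3 E
5 10/29 90/229 4900/6641 -160/6641 9 -3 S
6 45/113 45/61 7830/6893 -1170/6893 9 -4 W
final 8 -4 N

n=0: pose=(8,-3,E); sL=45/68, sR=45/116; mL=1035/986, mR=135/986; mL+mR=585/493 → advance +1; mR−mL=-450/493 → turn -1·90°
n=1: pose=(9,-3,S); sL=10/29, sR=90/229; mL=4900/6641, mR=-160/6641; mL+mR=4740/6641 → advance +1; mR−mL=-5060/6641 → turn -1·90°
n=2: pose=(9,-4,W); sL=45/113, sR=45/61; mL=7830/6893, mR=-1170/6893; mL+mR=6660/6893 → advance +1; mR−mL=-9000/6893 → turn -1·90°
n=3: pose=(8,-4,N); sL=90/101, sR=18/25; mL=4068/2525, mR=216/2525; mL+mR=4284/2525 → advance +1; mR−mL=-3852/2525 → turn -1·90°
n=4: pose=(8,-3,E); sL=45/68, sR=45/116; mL=1035/986, mR=135/986; mL+mR=585/493 → advance +1; mR−mL=-450/493 → turn -1·90°
n=5: pose=(9,-3,S); sL=10/29, sR=90/229; mL=4900/6641, mR=-160/6641; mL+mR=4740/6641 → advance +1; mR−mL=-5060/6641 → turn -1·90°
n=6: pose=(9,-4,W); sL=45/113, sR=45/61; mL=7830/6893, mR=-1170/6893; mL+mR=6660/6893 → advance +1; mR−mL=-9000/6893 → turn -1·90°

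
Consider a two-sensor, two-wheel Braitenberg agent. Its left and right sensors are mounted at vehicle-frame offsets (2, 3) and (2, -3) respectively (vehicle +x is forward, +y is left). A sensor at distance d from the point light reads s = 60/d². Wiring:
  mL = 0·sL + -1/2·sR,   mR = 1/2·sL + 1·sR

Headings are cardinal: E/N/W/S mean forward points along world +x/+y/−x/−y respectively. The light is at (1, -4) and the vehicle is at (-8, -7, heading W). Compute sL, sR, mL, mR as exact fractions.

60/157 60/121 -30/121 13050/18997

left sensor world pos  = (-10, -10); dL² = 157
right sensor world pos = (-10, -4); dR² = 121
sL = 60/157 = 60/157
sR = 60/121 = 60/121
mL = 0·sL + -1/2·sR = -30/121
mR = 1/2·sL + 1·sR = 13050/18997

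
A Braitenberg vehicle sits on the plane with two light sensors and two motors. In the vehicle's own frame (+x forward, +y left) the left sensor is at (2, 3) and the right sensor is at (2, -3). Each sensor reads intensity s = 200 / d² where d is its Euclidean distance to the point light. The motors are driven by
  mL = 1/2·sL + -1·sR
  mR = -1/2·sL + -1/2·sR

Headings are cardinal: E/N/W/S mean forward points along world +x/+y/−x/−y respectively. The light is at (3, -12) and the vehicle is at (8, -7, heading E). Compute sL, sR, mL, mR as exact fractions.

left sensor world pos  = (10, -4); dL² = 113
right sensor world pos = (10, -10); dR² = 53
sL = 200/113 = 200/113
sR = 200/53 = 200/53
mL = 1/2·sL + -1·sR = -17300/5989
mR = -1/2·sL + -1/2·sR = -16600/5989

200/113 200/53 -17300/5989 -16600/5989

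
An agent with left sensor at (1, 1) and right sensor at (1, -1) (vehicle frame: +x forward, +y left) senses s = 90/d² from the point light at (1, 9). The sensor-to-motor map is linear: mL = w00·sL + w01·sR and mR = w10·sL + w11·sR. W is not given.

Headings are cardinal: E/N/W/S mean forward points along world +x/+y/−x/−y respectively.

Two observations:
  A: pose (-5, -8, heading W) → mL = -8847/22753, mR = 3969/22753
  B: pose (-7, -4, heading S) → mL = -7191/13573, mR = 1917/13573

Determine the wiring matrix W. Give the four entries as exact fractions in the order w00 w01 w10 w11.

obs A: pose=(-5,-8,W) → sL=90/373, sR=18/61, mL=-8847/22753, mR=3969/22753
obs B: pose=(-7,-4,S) → sL=18/49, sR=90/277, mL=-7191/13573, mR=1917/13573
sensor matrix S = [[90/373, 18/61], [18/49, 90/277]]; det S = -9265104/308826469
solve [mL_A; mL_B] = S·[w00; w01] and [mR_A; mR_B] = S·[w10; w11]:
  w00 = -1, w01 = -1/2, w10 = -1/2, w11 = 1

-1 -1/2 -1/2 1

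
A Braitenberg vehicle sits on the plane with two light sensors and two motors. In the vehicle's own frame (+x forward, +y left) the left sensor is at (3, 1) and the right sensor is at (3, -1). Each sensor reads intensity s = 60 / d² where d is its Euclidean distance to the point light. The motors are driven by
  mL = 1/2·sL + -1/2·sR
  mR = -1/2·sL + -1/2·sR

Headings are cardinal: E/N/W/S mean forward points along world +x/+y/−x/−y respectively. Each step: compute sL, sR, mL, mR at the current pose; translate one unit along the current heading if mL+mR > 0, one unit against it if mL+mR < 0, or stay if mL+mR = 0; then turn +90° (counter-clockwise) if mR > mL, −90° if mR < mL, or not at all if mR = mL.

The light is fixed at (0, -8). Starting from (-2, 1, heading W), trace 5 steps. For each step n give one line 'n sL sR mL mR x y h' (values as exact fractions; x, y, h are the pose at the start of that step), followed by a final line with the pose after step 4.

n=0: pose=(-2,1,W); sL=60/89, sR=12/25; mL=216/2225, mR=-1284/2225; mL+mR=-12/25 → advance -1; mR−mL=-60/89 → turn -1·90°
n=1: pose=(-1,1,N); sL=15/37, sR=5/12; mL=-5/888, mR=-365/888; mL+mR=-5/12 → advance -1; mR−mL=-15/37 → turn -1·90°
n=2: pose=(-1,0,E); sL=12/17, sR=60/53; mL=-192/901, mR=-828/901; mL+mR=-60/53 → advance -1; mR−mL=-12/17 → turn -1·90°
n=3: pose=(-2,0,S); sL=30/13, sR=30/17; mL=60/221, mR=-450/221; mL+mR=-30/17 → advance -1; mR−mL=-30/13 → turn -1·90°
n=4: pose=(-2,1,W); sL=60/89, sR=12/25; mL=216/2225, mR=-1284/2225; mL+mR=-12/25 → advance -1; mR−mL=-60/89 → turn -1·90°

0 60/89 12/25 216/2225 -1284/2225 -2 1 W
1 15/37 5/12 -5/888 -365/888 -1 1 N
2 12/17 60/53 -192/901 -828/901 -1 0 E
3 30/13 30/17 60/221 -450/221 -2 0 S
4 60/89 12/25 216/2225 -1284/2225 -2 1 W
final -1 1 N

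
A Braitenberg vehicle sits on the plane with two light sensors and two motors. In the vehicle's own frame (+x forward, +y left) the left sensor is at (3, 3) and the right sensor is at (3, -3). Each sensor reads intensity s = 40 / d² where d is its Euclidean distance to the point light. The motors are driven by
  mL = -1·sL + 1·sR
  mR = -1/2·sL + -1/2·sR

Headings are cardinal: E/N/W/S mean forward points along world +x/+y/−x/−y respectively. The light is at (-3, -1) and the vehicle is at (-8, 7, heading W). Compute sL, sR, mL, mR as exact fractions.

left sensor world pos  = (-11, 4); dL² = 89
right sensor world pos = (-11, 10); dR² = 185
sL = 40/89 = 40/89
sR = 40/185 = 8/37
mL = -1·sL + 1·sR = -768/3293
mR = -1/2·sL + -1/2·sR = -1096/3293

40/89 8/37 -768/3293 -1096/3293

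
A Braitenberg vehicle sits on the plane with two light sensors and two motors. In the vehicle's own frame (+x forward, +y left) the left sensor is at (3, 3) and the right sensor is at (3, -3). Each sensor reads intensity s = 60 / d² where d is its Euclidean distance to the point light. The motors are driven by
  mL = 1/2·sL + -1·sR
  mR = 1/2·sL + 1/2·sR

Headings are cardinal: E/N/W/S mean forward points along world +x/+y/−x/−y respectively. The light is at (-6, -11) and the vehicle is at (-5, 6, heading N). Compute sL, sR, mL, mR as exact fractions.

left sensor world pos  = (-8, 9); dL² = 404
right sensor world pos = (-2, 9); dR² = 416
sL = 60/404 = 15/101
sR = 60/416 = 15/104
mL = 1/2·sL + -1·sR = -735/10504
mR = 1/2·sL + 1/2·sR = 3075/21008

15/101 15/104 -735/10504 3075/21008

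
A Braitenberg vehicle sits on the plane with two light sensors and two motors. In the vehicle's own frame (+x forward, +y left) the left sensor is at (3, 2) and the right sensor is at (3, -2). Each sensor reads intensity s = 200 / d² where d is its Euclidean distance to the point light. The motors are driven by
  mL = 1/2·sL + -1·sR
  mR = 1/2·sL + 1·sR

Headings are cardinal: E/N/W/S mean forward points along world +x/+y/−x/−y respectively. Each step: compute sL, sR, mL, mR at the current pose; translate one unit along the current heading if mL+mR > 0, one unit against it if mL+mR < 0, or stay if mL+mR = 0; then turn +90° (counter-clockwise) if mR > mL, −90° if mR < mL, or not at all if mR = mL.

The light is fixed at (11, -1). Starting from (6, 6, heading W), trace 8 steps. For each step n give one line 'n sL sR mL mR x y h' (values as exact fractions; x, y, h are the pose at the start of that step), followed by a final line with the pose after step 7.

0 200/89 40/29 -660/2581 6460/2581 6 6 W
1 25/4 5/2 5/8 45/8 5 6 S
2 200/73 8 -484/73 684/73 5 5 E
3 20/13 20/9 -170/117 350/117 6 5 N
4 200/89 40/29 -660/2581 6460/2581 6 6 W
5 25/4 5/2 5/8 45/8 5 6 S
6 200/73 8 -484/73 684/73 5 5 E
7 20/13 20/9 -170/117 350/117 6 5 N
final 6 6 W

n=0: pose=(6,6,W); sL=200/89, sR=40/29; mL=-660/2581, mR=6460/2581; mL+mR=200/89 → advance +1; mR−mL=80/29 → turn +1·90°
n=1: pose=(5,6,S); sL=25/4, sR=5/2; mL=5/8, mR=45/8; mL+mR=25/4 → advance +1; mR−mL=5 → turn +1·90°
n=2: pose=(5,5,E); sL=200/73, sR=8; mL=-484/73, mR=684/73; mL+mR=200/73 → advance +1; mR−mL=16 → turn +1·90°
n=3: pose=(6,5,N); sL=20/13, sR=20/9; mL=-170/117, mR=350/117; mL+mR=20/13 → advance +1; mR−mL=40/9 → turn +1·90°
n=4: pose=(6,6,W); sL=200/89, sR=40/29; mL=-660/2581, mR=6460/2581; mL+mR=200/89 → advance +1; mR−mL=80/29 → turn +1·90°
n=5: pose=(5,6,S); sL=25/4, sR=5/2; mL=5/8, mR=45/8; mL+mR=25/4 → advance +1; mR−mL=5 → turn +1·90°
n=6: pose=(5,5,E); sL=200/73, sR=8; mL=-484/73, mR=684/73; mL+mR=200/73 → advance +1; mR−mL=16 → turn +1·90°
n=7: pose=(6,5,N); sL=20/13, sR=20/9; mL=-170/117, mR=350/117; mL+mR=20/13 → advance +1; mR−mL=40/9 → turn +1·90°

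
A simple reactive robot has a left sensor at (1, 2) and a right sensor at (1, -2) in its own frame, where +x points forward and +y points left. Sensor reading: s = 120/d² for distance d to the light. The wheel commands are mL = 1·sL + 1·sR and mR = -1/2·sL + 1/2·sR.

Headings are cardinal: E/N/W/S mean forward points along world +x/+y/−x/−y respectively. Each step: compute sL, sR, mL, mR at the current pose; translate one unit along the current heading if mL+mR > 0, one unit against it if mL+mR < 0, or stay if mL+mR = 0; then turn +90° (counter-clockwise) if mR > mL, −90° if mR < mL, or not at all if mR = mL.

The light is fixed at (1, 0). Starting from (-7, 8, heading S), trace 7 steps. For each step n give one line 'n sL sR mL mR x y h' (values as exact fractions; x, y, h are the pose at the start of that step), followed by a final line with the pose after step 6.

0 24/17 120/149 5616/2533 -768/2533 -7 8 S
1 60/53 20/27 2680/1431 -280/1431 -7 7 W
2 24/37 120/113 7152/4181 864/4181 -8 7 N
3 30/41 6/5 396/205 48/205 -8 8 E
4 24/17 120/149 5616/2533 -768/2533 -7 8 S
5 60/53 20/27 2680/1431 -280/1431 -7 7 W
6 24/37 120/113 7152/4181 864/4181 -8 7 N
final -8 8 E

n=0: pose=(-7,8,S); sL=24/17, sR=120/149; mL=5616/2533, mR=-768/2533; mL+mR=4848/2533 → advance +1; mR−mL=-6384/2533 → turn -1·90°
n=1: pose=(-7,7,W); sL=60/53, sR=20/27; mL=2680/1431, mR=-280/1431; mL+mR=800/477 → advance +1; mR−mL=-2960/1431 → turn -1·90°
n=2: pose=(-8,7,N); sL=24/37, sR=120/113; mL=7152/4181, mR=864/4181; mL+mR=8016/4181 → advance +1; mR−mL=-6288/4181 → turn -1·90°
n=3: pose=(-8,8,E); sL=30/41, sR=6/5; mL=396/205, mR=48/205; mL+mR=444/205 → advance +1; mR−mL=-348/205 → turn -1·90°
n=4: pose=(-7,8,S); sL=24/17, sR=120/149; mL=5616/2533, mR=-768/2533; mL+mR=4848/2533 → advance +1; mR−mL=-6384/2533 → turn -1·90°
n=5: pose=(-7,7,W); sL=60/53, sR=20/27; mL=2680/1431, mR=-280/1431; mL+mR=800/477 → advance +1; mR−mL=-2960/1431 → turn -1·90°
n=6: pose=(-8,7,N); sL=24/37, sR=120/113; mL=7152/4181, mR=864/4181; mL+mR=8016/4181 → advance +1; mR−mL=-6288/4181 → turn -1·90°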